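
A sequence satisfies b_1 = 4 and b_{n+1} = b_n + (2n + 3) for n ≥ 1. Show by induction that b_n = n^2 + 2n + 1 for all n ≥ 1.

Base case: b_1 = 4, and 1^2 + 2·1 + 1 = 4.
Assume b_r = r^2 + 2r + 1.
Then b_{r+1} = b_r + (2r + 3) = (r^2 + 2r + 1) + (2r + 3) = r^2 + 4r + 4,
and (r+1)^2 + 2·(r+1) + 1 = r^2 + 4r + 4.
By induction, b_n = n^2 + 2n + 1 for all n ≥ 1.

b_n = n^2 + 2n + 1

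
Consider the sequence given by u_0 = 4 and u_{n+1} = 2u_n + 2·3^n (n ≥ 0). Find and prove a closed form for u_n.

Claim: u_n = 2·2^n + 2·3^n.

Base case: u_0 = 4, and 2·2^0 + 2·3^0 = 2 + 2 = 4.
Assume u_r = 2·2^r + 2·3^r for some r ≥ 0.
Then u_{r+1} = 2u_r + 2·3^r = 2·(2·2^r + 2·3^r) + 2·3^r = 2·2^{r+1} + 4·3^r + 2·3^r = 2·2^{r+1} + 6·3^r = 2·2^{r+1} + 2·3^{r+1}.
By induction, u_n = 2·2^n + 2·3^n for all n ≥ 0.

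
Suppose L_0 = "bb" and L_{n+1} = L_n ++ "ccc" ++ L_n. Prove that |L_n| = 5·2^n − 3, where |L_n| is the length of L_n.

Base case: |L_0| = 2, and 5·2^0 − 3 = 2.
Assume |L_r| = 5·2^r − 3.
Then |L_{r+1}| = |L_r| + 3 + |L_r| = 2|L_r| + 3 = 2(5·2^r − 3) + 3 = 5·2^{r+1} − 6 + 3 = 5·2^{r+1} − 3.
This completes the inductive step, so |L_n| = 5·2^n − 3 for all n ≥ 0.

|L_n| = 5·2^n − 3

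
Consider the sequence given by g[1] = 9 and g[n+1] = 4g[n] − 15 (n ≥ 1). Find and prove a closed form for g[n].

Claim: g[n] = 4^n + 5.

Base case: g[1] = 9, and 4^1 + 5 = 4 + 5 = 9.
Assume g[j] = 4^j + 5 for some j ≥ 1.
Then g[j+1] = 4g[j] − 15 = 4·(4^j + 5) − 15 = 4^{j+1} + 20 − 15 = 4^{j+1} + 5.
So the formula holds for j+1, and by induction g[n] = 4^n + 5 for all n ≥ 1.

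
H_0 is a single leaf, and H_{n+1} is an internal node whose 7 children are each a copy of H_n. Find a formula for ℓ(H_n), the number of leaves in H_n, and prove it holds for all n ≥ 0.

Claim: ℓ(H_n) = 7^n.

Base case: ℓ(H_0) = 1, and 7^0 = 1.
Assume ℓ(H_k) = 7^k.
Then ℓ(H_{k+1}) = 7·ℓ(H_k) = 7·7^k = 7^{k+1}.
So the formula holds for k+1, and by induction ℓ(H_n) = 7^n for all n ≥ 0.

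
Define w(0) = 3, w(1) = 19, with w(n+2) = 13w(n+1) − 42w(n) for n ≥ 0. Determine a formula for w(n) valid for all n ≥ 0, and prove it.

Claim: w(n) = 2·6^n + 7^n.

Base cases: w(0) = 3 and 2·6^0 + 7^0 = 3; w(1) = 19 and 2·6^1 + 7^1 = 19.
Assume w(j) = 2·6^j + 7^j for all 0 ≤ j ≤ m, where m ≥ 1.
Then w(m+1) = 13w(m) − 42w(m−1) = 13·(2·6^m + 7^m) − 42·(2·6^{m−1} + 7^{m−1}) = 2·(13·6 − 42)6^{m−1} + (13·7 − 42)7^{m−1} = 72·6^{m−1} + 49·7^{m−1} = 2·6^{m+1} + 7^{m+1}.
This completes the inductive step, so w(n) = 2·6^n + 7^n for all n ≥ 0.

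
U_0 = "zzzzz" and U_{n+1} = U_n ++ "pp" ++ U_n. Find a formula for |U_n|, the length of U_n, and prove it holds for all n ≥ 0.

Claim: |U_n| = 7·2^n − 2.

Base case: |U_0| = 5, and 7·2^0 − 2 = 5.
Assume |U_j| = 7·2^j − 2.
Then |U_{j+1}| = |U_j| + 2 + |U_j| = 2|U_j| + 2 = 2(7·2^j − 2) + 2 = 7·2^{j+1} − 4 + 2 = 7·2^{j+1} − 2.
Hence |U_n| = 7·2^n − 2 for every n ≥ 0, by induction.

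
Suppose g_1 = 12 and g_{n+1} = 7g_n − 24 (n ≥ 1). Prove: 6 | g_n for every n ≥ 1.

Base case: g_1 = 12 = 6·2, so 6 | g_1.
Assume 6 | g_m, so g_m = 6t for some integer t.
Then g_{m+1} = 7g_m − 24 = 7·(6t) − 24 = 6(7t − 4), so 6 | g_{m+1}.
By induction, 6 | g_n for all n ≥ 1.

6 | g_n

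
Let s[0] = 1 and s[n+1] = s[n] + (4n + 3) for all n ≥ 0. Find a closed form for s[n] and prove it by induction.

Claim: s[n] = 2n^2 + n + 1.

Base case: s[0] = 1, and 2·0^2 + 0 + 1 = 1.
Assume s[r] = 2r^2 + r + 1.
Then s[r+1] = s[r] + (4r + 3) = (2r^2 + r + 1) + (4r + 3) = 2r^2 + 5r + 4,
and 2·(r+1)^2 + (r+1) + 1 = 2r^2 + 5r + 4.
Hence s[n] = 2n^2 + n + 1 for every n ≥ 0, by induction.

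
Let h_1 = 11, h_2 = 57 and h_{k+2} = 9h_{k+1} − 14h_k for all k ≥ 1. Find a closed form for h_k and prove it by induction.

Claim: h_k = 2·2^k + 7^k.

Base cases: h_1 = 11 and 2·2^1 + 7^1 = 11; h_2 = 57 and 2·2^2 + 7^2 = 57.
Assume h_j = 2·2^j + 7^j for all 1 ≤ j ≤ r, where r ≥ 2.
Then h_{r+1} = 9h_r − 14h_{r−1} = 9·(2·2^r + 7^r) − 14·(2·2^{r−1} + 7^{r−1}) = 2·(9·2 − 14)2^{r−1} + (9·7 − 14)7^{r−1} = 8·2^{r−1} + 49·7^{r−1} = 2·2^{r+1} + 7^{r+1}.
By strong induction, h_k = 2·2^k + 7^k for all k ≥ 1.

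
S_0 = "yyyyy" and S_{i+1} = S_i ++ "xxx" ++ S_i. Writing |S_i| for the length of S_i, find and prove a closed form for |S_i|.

Claim: |S_i| = 2^{i+3} − 3.

Base case: |S_0| = 5, and 2^{0+3} − 3 = 5.
Assume |S_m| = 2^{m+3} − 3.
Then |S_{m+1}| = |S_m| + 3 + |S_m| = 2|S_m| + 3 = 2(2^{m+3} − 3) + 3 = 2^{m+1+3} − 6 + 3 = 2^{m+1+3} − 3.
Hence |S_i| = 2^{i+3} − 3 for every i ≥ 0, by induction.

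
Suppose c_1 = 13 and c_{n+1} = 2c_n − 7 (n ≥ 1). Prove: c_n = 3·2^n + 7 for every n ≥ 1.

Base case: c_1 = 13, and 3·2^1 + 7 = 6 + 7 = 13.
Assume c_r = 3·2^r + 7 for some r ≥ 1.
Then c_{r+1} = 2c_r − 7 = 2·(3·2^r + 7) − 7 = 6·2^r + 14 − 7 = 3·2^{r+1} + 7.
So the formula holds for r+1, and by induction c_n = 3·2^n + 7 for all n ≥ 1.

c_n = 3·2^n + 7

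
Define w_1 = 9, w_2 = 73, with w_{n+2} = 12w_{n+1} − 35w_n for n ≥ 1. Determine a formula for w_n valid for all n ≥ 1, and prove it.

Claim: w_n = 2·7^n − 5^n.

Base cases: w_1 = 9 and 2·7^1 − 5^1 = 9; w_2 = 73 and 2·7^2 − 5^2 = 73.
Assume w_j = 2·7^j − 5^j for all 1 ≤ j ≤ m, where m ≥ 2.
Then w_{m+1} = 12w_m − 35w_{m−1} = 12·(2·7^m − 5^m) − 35·(2·7^{m−1} − 5^{m−1}) = 2·(12·7 − 35)7^{m−1} − (12·5 − 35)5^{m−1} = 98·7^{m−1} − 25·5^{m−1} = 2·7^{m+1} − 5^{m+1}.
So the formula holds for m+1, and by strong induction w_n = 2·7^n − 5^n for all n ≥ 1.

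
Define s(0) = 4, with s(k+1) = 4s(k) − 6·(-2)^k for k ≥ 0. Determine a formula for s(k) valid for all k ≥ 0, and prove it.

Claim: s(k) = 3·4^k + (-2)^k.

Base case: s(0) = 4, and 3·4^0 + (-2)^0 = 3 + 1 = 4.
Assume s(r) = 3·4^r + (-2)^r for some r ≥ 0.
Then s(r+1) = 4s(r) − 6·(-2)^r = 4·(3·4^r + (-2)^r) − 6·(-2)^r = 3·4^{r+1} + 4·(-2)^r − 6·(-2)^r = 3·4^{r+1} − 2·(-2)^r = 3·4^{r+1} + (-2)^{r+1}.
So the formula holds for r+1, and by induction s(k) = 3·4^k + (-2)^k for all k ≥ 0.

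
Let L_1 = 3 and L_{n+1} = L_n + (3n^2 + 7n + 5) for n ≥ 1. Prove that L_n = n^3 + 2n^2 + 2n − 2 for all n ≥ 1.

Base case: L_1 = 3, and 1^3 + 2·1^2 + 2·1 − 2 = 3.
Assume L_j = j^3 + 2j^2 + 2j − 2.
Then L_{j+1} = L_j + (3j^2 + 7j + 5) = (j^3 + 2j^2 + 2j − 2) + (3j^2 + 7j + 5) = j^3 + 5j^2 + 9j + 3,
and (j+1)^3 + 2·(j+1)^2 + 2·(j+1) − 2 = j^3 + 5j^2 + 9j + 3.
By induction, L_n = n^3 + 2n^2 + 2n − 2 for all n ≥ 1.

L_n = n^3 + 2n^2 + 2n − 2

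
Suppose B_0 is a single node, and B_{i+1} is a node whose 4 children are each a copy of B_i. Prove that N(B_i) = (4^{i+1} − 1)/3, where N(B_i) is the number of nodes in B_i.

Base case: N(B_0) = 1, and (4^{0+1} − 1)/3 = 1.
Assume N(B_r) = (4^{r+1} − 1)/3.
Then N(B_{r+1}) = 1 + 4N(B_r) = 1 + 4·(4^{r+1} − 1)/3 = 1 + (4^{r+2} − 4)/3 = (3 + 4^{r+2} − 4)/3 = (4^{r+2} − 1)/3.
This completes the inductive step, so N(B_i) = (4^{i+1} − 1)/3 for all i ≥ 0.

N(B_i) = (4^{i+1} − 1)/3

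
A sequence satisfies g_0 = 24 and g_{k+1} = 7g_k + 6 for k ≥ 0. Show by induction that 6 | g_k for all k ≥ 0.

Base case: g_0 = 24 = 6·4, so 6 | g_0.
Assume 6 | g_r, so g_r = 6t for some integer t.
Then g_{r+1} = 7g_r + 6 = 7·(6t) + 6 = 6(7t + 1), so 6 | g_{r+1}.
Hence 6 | g_k for every k ≥ 0, by induction.

6 | g_k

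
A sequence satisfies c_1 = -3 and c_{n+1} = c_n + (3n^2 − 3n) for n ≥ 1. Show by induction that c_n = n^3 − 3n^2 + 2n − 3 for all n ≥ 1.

Base case: c_1 = -3, and 1^3 − 3·1^2 + 2·1 − 3 = -3.
Assume c_j = j^3 − 3j^2 + 2j − 3.
Then c_{j+1} = c_j + (3j^2 − 3j) = (j^3 − 3j^2 + 2j − 3) + (3j^2 − 3j) = j^3 − j − 3,
and (j+1)^3 − 3·(j+1)^2 + 2·(j+1) − 3 = j^3 − j − 3.
Hence c_n = n^3 − 3n^2 + 2n − 3 for every n ≥ 1, by induction.

c_n = n^3 − 3n^2 + 2n − 3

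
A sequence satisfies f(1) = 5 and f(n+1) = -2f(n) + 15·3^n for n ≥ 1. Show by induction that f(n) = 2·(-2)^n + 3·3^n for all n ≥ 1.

Base case: f(1) = 5, and 2·(-2)^1 + 3·3^1 = -4 + 9 = 5.
Assume f(j) = 2·(-2)^j + 3·3^j for some j ≥ 1.
Then f(j+1) = -2f(j) + 15·3^j = -2·(2·(-2)^j + 3·3^j) + 15·3^j = 2·(-2)^{j+1} − 6·3^j + 15·3^j = 2·(-2)^{j+1} + 9·3^j = 2·(-2)^{j+1} + 3·3^{j+1}.
This completes the inductive step, so f(n) = 2·(-2)^n + 3·3^n for all n ≥ 1.

f(n) = 2·(-2)^n + 3·3^n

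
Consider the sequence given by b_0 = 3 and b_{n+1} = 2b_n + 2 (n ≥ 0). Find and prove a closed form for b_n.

Claim: b_n = 5·2^n − 2.

Base case: b_0 = 3, and 5·2^0 − 2 = 5 − 2 = 3.
Assume b_k = 5·2^k − 2 for some k ≥ 0.
Then b_{k+1} = 2b_k + 2 = 2·(5·2^k − 2) + 2 = 10·2^k − 4 + 2 = 5·2^{k+1} − 2.
Hence b_n = 5·2^n − 2 for every n ≥ 0, by induction.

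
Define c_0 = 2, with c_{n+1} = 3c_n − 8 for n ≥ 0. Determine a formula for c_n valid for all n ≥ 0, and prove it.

Claim: c_n = -2·3^n + 4.

Base case: c_0 = 2, and -2·3^0 + 4 = -2 + 4 = 2.
Assume c_k = -2·3^k + 4 for some k ≥ 0.
Then c_{k+1} = 3c_k − 8 = 3·(-2·3^k + 4) − 8 = -6·3^k + 12 − 8 = -2·3^{k+1} + 4.
By induction, c_n = -2·3^n + 4 for all n ≥ 0.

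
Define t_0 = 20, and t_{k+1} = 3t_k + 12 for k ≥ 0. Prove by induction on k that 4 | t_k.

Base case: t_0 = 20 = 4·5, so 4 | t_0.
Assume 4 | t_m, so t_m = 4s for some integer s.
Then t_{m+1} = 3t_m + 12 = 3·(4s) + 12 = 4(3s + 3), so 4 | t_{m+1}.
This completes the inductive step, so 4 | t_k for all k ≥ 0.

4 | t_k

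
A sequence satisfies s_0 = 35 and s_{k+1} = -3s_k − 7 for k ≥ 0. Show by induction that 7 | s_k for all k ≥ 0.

Base case: s_0 = 35 = 7·5, so 7 | s_0.
Assume 7 | s_r, so s_r = 7t for some integer t.
Then s_{r+1} = -3s_r − 7 = -3·(7t) − 7 = 7(-3t − 1), so 7 | s_{r+1}.
Hence 7 | s_k for every k ≥ 0, by induction.

7 | s_k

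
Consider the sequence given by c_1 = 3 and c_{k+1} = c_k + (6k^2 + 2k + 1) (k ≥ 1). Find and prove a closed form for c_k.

Claim: c_k = 2k^3 − 2k^2 + k + 2.

Base case: c_1 = 3, and 2·1^3 − 2·1^2 + 1 + 2 = 3.
Assume c_j = 2j^3 − 2j^2 + j + 2.
Then c_{j+1} = c_j + (6j^2 + 2j + 1) = (2j^3 − 2j^2 + j + 2) + (6j^2 + 2j + 1) = 2j^3 + 4j^2 + 3j + 3,
and 2·(j+1)^3 − 2·(j+1)^2 + (j+1) + 2 = 2j^3 + 4j^2 + 3j + 3.
Hence c_k = 2k^3 − 2k^2 + k + 2 for every k ≥ 1, by induction.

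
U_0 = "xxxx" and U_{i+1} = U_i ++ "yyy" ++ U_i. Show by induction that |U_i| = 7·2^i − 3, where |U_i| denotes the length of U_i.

Base case: |U_0| = 4, and 7·2^0 − 3 = 4.
Assume |U_r| = 7·2^r − 3.
Then |U_{r+1}| = |U_r| + 3 + |U_r| = 2|U_r| + 3 = 2(7·2^r − 3) + 3 = 7·2^{r+1} − 6 + 3 = 7·2^{r+1} − 3.
So the formula holds for r+1, and by induction |U_i| = 7·2^i − 3 for all i ≥ 0.

|U_i| = 7·2^i − 3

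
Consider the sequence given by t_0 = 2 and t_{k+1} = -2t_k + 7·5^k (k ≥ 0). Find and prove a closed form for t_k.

Claim: t_k = (-2)^k + 5^k.

Base case: t_0 = 2, and (-2)^0 + 5^0 = 1 + 1 = 2.
Assume t_j = (-2)^j + 5^j for some j ≥ 0.
Then t_{j+1} = -2t_j + 7·5^j = -2·((-2)^j + 5^j) + 7·5^j = (-2)^{j+1} − 2·5^j + 7·5^j = (-2)^{j+1} + 5·5^j = (-2)^{j+1} + 5^{j+1}.
So the formula holds for j+1, and by induction t_k = (-2)^k + 5^k for all k ≥ 0.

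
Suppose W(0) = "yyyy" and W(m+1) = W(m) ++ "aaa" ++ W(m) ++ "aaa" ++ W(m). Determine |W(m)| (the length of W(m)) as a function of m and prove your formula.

Claim: |W(m)| = 7·3^m − 3.

Base case: |W(0)| = 4, and 7·3^0 − 3 = 4.
Assume |W(j)| = 7·3^j − 3.
Then |W(j+1)| = 3|W(j)| + 6 = 3(7·3^j − 3) + 6 = 7·3^{j+1} − 9 + 6 = 7·3^{j+1} − 3.
Hence |W(m)| = 7·3^m − 3 for every m ≥ 0, by induction.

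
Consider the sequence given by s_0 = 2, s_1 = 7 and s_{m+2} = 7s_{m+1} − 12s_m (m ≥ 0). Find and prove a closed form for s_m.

Claim: s_m = 4^m + 3^m.

Base cases: s_0 = 2 and 4^0 + 3^0 = 2; s_1 = 7 and 4^1 + 3^1 = 7.
Assume s_j = 4^j + 3^j for all 0 ≤ j ≤ r, where r ≥ 1.
Then s_{r+1} = 7s_r − 12s_{r−1} = 7·(4^r + 3^r) − 12·(4^{r−1} + 3^{r−1}) = (7·4 − 12)4^{r−1} + (7·3 − 12)3^{r−1} = 16·4^{r−1} + 9·3^{r−1} = 4^{r+1} + 3^{r+1}.
By strong induction, s_m = 4^m + 3^m for all m ≥ 0.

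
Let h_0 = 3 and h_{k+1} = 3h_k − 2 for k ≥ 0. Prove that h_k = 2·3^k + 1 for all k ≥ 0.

Base case: h_0 = 3, and 2·3^0 + 1 = 2 + 1 = 3.
Assume h_j = 2·3^j + 1 for some j ≥ 0.
Then h_{j+1} = 3h_j − 2 = 3·(2·3^j + 1) − 2 = 6·3^j + 3 − 2 = 2·3^{j+1} + 1.
This completes the inductive step, so h_k = 2·3^k + 1 for all k ≥ 0.

h_k = 2·3^k + 1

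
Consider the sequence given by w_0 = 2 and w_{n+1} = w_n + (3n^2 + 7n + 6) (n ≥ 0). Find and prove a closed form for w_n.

Claim: w_n = n^3 + 2n^2 + 3n + 2.

Base case: w_0 = 2, and 0^3 + 2·0^2 + 3·0 + 2 = 2.
Assume w_k = k^3 + 2k^2 + 3k + 2.
Then w_{k+1} = w_k + (3k^2 + 7k + 6) = (k^3 + 2k^2 + 3k + 2) + (3k^2 + 7k + 6) = k^3 + 5k^2 + 10k + 8,
and (k+1)^3 + 2·(k+1)^2 + 3·(k+1) + 2 = k^3 + 5k^2 + 10k + 8.
This completes the inductive step, so w_n = n^3 + 2n^2 + 3n + 2 for all n ≥ 0.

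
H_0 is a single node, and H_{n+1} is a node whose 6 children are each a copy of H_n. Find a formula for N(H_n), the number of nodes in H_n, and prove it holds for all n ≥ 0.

Claim: N(H_n) = (6^{n+1} − 1)/5.

Base case: N(H_0) = 1, and (6^{0+1} − 1)/5 = 1.
Assume N(H_k) = (6^{k+1} − 1)/5.
Then N(H_{k+1}) = 1 + 6N(H_k) = 1 + 6·(6^{k+1} − 1)/5 = 1 + (6^{k+2} − 6)/5 = (5 + 6^{k+2} − 6)/5 = (6^{k+2} − 1)/5.
This completes the inductive step, so N(H_n) = (6^{n+1} − 1)/5 for all n ≥ 0.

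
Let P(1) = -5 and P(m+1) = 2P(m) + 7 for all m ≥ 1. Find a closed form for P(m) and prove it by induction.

Claim: P(m) = 2^m − 7.

Base case: P(1) = -5, and 2^1 − 7 = 2 − 7 = -5.
Assume P(j) = 2^j − 7 for some j ≥ 1.
Then P(j+1) = 2P(j) + 7 = 2·(2^j − 7) + 7 = 2^{j+1} − 14 + 7 = 2^{j+1} − 7.
This completes the inductive step, so P(m) = 2^m − 7 for all m ≥ 1.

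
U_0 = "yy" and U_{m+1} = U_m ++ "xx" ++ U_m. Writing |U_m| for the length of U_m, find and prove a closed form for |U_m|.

Claim: |U_m| = 2^{m+2} − 2.

Base case: |U_0| = 2, and 2^{0+2} − 2 = 2.
Assume |U_r| = 2^{r+2} − 2.
Then |U_{r+1}| = |U_r| + 2 + |U_r| = 2|U_r| + 2 = 2(2^{r+2} − 2) + 2 = 2^{r+3} − 4 + 2 = 2^{r+3} − 2.
This completes the inductive step, so |U_m| = 2^{m+2} − 2 for all m ≥ 0.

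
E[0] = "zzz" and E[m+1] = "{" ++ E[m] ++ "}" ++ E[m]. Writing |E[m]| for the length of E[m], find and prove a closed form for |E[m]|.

Claim: |E[m]| = 5·2^m − 2.

Base case: |E[0]| = 3, and 5·2^0 − 2 = 3.
Assume |E[j]| = 5·2^j − 2.
Then |E[j+1]| = 1 + |E[j]| + 1 + |E[j]| = 2|E[j]| + 2 = 2(5·2^j − 2) + 2 = 5·2^{j+1} − 4 + 2 = 5·2^{j+1} − 2.
So the formula holds for j+1, and by induction |E[m]| = 5·2^m − 2 for all m ≥ 0.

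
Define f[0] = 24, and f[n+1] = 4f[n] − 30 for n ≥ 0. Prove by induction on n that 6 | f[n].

Base case: f[0] = 24 = 6·4, so 6 | f[0].
Assume 6 | f[r], so f[r] = 6t for some integer t.
Then f[r+1] = 4f[r] − 30 = 4·(6t) − 30 = 6(4t − 5), so 6 | f[r+1].
Hence 6 | f[n] for every n ≥ 0, by induction.

6 | f[n]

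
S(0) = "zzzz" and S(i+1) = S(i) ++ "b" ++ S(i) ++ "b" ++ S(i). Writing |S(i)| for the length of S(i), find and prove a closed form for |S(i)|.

Claim: |S(i)| = 5·3^i − 1.

Base case: |S(0)| = 4, and 5·3^0 − 1 = 4.
Assume |S(m)| = 5·3^m − 1.
Then |S(m+1)| = 3|S(m)| + 2 = 3(5·3^m − 1) + 2 = 5·3^{m+1} − 3 + 2 = 5·3^{m+1} − 1.
So the formula holds for m+1, and by induction |S(i)| = 5·3^i − 1 for all i ≥ 0.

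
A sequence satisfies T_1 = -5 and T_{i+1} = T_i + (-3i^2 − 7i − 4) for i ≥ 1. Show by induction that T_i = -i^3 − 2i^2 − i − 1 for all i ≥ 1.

Base case: T_1 = -5, and -1^3 − 2·1^2 − 1 − 1 = -5.
Assume T_j = -j^3 − 2j^2 − j − 1.
Then T_{j+1} = T_j + (-3j^2 − 7j − 4) = (-j^3 − 2j^2 − j − 1) + (-3j^2 − 7j − 4) = -j^3 − 5j^2 − 8j − 5,
and -(j+1)^3 − 2·(j+1)^2 − (j+1) − 1 = -j^3 − 5j^2 − 8j − 5.
This completes the inductive step, so T_i = -i^3 − 2i^2 − i − 1 for all i ≥ 1.

T_i = -i^3 − 2i^2 − i − 1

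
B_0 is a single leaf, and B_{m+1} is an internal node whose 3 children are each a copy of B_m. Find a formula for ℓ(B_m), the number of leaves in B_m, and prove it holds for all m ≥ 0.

Claim: ℓ(B_m) = 3^m.

Base case: ℓ(B_0) = 1, and 3^0 = 1.
Assume ℓ(B_r) = 3^r.
Then ℓ(B_{r+1}) = 3·ℓ(B_r) = 3·3^r = 3^{r+1}.
So the formula holds for r+1, and by induction ℓ(B_m) = 3^m for all m ≥ 0.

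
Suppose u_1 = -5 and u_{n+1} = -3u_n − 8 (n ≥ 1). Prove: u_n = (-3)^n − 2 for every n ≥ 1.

Base case: u_1 = -5, and (-3)^1 − 2 = -3 − 2 = -5.
Assume u_k = (-3)^k − 2 for some k ≥ 1.
Then u_{k+1} = -3u_k − 8 = -3·((-3)^k − 2) − 8 = -3·(-3)^k + 6 − 8 = (-3)^{k+1} − 2.
Hence u_n = (-3)^n − 2 for every n ≥ 1, by induction.

u_n = (-3)^n − 2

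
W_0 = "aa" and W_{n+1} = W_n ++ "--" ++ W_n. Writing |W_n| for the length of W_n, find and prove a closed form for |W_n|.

Claim: |W_n| = 2^{n+2} − 2.

Base case: |W_0| = 2, and 2^{0+2} − 2 = 2.
Assume |W_m| = 2^{m+2} − 2.
Then |W_{m+1}| = |W_m| + 2 + |W_m| = 2|W_m| + 2 = 2(2^{m+2} − 2) + 2 = 2^{m+3} − 4 + 2 = 2^{m+3} − 2.
Hence |W_n| = 2^{n+2} − 2 for every n ≥ 0, by induction.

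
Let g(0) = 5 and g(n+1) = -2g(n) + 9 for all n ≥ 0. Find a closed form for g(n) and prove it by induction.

Claim: g(n) = 2·(-2)^n + 3.

Base case: g(0) = 5, and 2·(-2)^0 + 3 = 2 + 3 = 5.
Assume g(m) = 2·(-2)^m + 3 for some m ≥ 0.
Then g(m+1) = -2g(m) + 9 = -2·(2·(-2)^m + 3) + 9 = -4·(-2)^m − 6 + 9 = 2·(-2)^{m+1} + 3.
So the formula holds for m+1, and by induction g(n) = 2·(-2)^n + 3 for all n ≥ 0.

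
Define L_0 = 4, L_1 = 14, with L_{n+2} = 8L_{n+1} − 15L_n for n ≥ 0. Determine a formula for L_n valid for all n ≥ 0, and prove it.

Claim: L_n = 3·3^n + 5^n.

Base cases: L_0 = 4 and 3·3^0 + 5^0 = 4; L_1 = 14 and 3·3^1 + 5^1 = 14.
Assume L_j = 3·3^j + 5^j for all 0 ≤ j ≤ k, where k ≥ 1.
Then L_{k+1} = 8L_k − 15L_{k−1} = 8·(3·3^k + 5^k) − 15·(3·3^{k−1} + 5^{k−1}) = 3·(8·3 − 15)3^{k−1} + (8·5 − 15)5^{k−1} = 27·3^{k−1} + 25·5^{k−1} = 3·3^{k+1} + 5^{k+1}.
This completes the inductive step, so L_n = 3·3^n + 5^n for all n ≥ 0.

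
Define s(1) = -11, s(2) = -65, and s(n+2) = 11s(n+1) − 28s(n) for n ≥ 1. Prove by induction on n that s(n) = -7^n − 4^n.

Base cases: s(1) = -11 and -7^1 − 4^1 = -11; s(2) = -65 and -7^2 − 4^2 = -65.
Assume s(j) = -7^j − 4^j for all 1 ≤ j ≤ k, where k ≥ 2.
Then s(k+1) = 11s(k) − 28s(k−1) = 11·(-7^k − 4^k) − 28·(-7^{k−1} − 4^{k−1}) = -(11·7 − 28)7^{k−1} − (11·4 − 28)4^{k−1} = -49·7^{k−1} − 16·4^{k−1} = -7^{k+1} − 4^{k+1}.
This completes the inductive step, so s(n) = -7^n − 4^n for all n ≥ 1.

s(n) = -7^n − 4^n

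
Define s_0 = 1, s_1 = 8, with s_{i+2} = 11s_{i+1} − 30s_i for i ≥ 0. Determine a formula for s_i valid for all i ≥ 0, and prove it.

Claim: s_i = 3·6^i − 2·5^i.

Base cases: s_0 = 1 and 3·6^0 − 2·5^0 = 1; s_1 = 8 and 3·6^1 − 2·5^1 = 8.
Assume s_j = 3·6^j − 2·5^j for all 0 ≤ j ≤ m, where m ≥ 1.
Then s_{m+1} = 11s_m − 30s_{m−1} = 11·(3·6^m − 2·5^m) − 30·(3·6^{m−1} − 2·5^{m−1}) = 3·(11·6 − 30)6^{m−1} − 2·(11·5 − 30)5^{m−1} = 108·6^{m−1} − 50·5^{m−1} = 3·6^{m+1} − 2·5^{m+1}.
This completes the inductive step, so s_i = 3·6^i − 2·5^i for all i ≥ 0.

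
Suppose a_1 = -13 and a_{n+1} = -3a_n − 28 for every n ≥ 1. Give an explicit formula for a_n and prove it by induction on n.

Claim: a_n = 2·(-3)^n − 7.

Base case: a_1 = -13, and 2·(-3)^1 − 7 = -6 − 7 = -13.
Assume a_r = 2·(-3)^r − 7 for some r ≥ 1.
Then a_{r+1} = -3a_r − 28 = -3·(2·(-3)^r − 7) − 28 = -6·(-3)^r + 21 − 28 = 2·(-3)^{r+1} − 7.
Hence a_n = 2·(-3)^n − 7 for every n ≥ 1, by induction.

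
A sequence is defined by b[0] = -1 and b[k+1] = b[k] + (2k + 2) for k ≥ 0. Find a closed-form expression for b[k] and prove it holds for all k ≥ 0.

Claim: b[k] = k^2 + k − 1.

Base case: b[0] = -1, and 0^2 + 0 − 1 = -1.
Assume b[r] = r^2 + r − 1.
Then b[r+1] = b[r] + (2r + 2) = (r^2 + r − 1) + (2r + 2) = r^2 + 3r + 1,
and (r+1)^2 + (r+1) − 1 = r^2 + 3r + 1.
This completes the inductive step, so b[k] = k^2 + k − 1 for all k ≥ 0.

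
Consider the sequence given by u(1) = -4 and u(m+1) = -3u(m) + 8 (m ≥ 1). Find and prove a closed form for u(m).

Claim: u(m) = 2·(-3)^m + 2.

Base case: u(1) = -4, and 2·(-3)^1 + 2 = -6 + 2 = -4.
Assume u(r) = 2·(-3)^r + 2 for some r ≥ 1.
Then u(r+1) = -3u(r) + 8 = -3·(2·(-3)^r + 2) + 8 = -6·(-3)^r − 6 + 8 = 2·(-3)^{r+1} + 2.
Hence u(m) = 2·(-3)^m + 2 for every m ≥ 1, by induction.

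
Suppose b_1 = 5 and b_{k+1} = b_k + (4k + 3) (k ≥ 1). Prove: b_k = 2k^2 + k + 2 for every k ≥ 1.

Base case: b_1 = 5, and 2·1^2 + 1 + 2 = 5.
Assume b_j = 2j^2 + j + 2.
Then b_{j+1} = b_j + (4j + 3) = (2j^2 + j + 2) + (4j + 3) = 2j^2 + 5j + 5,
and 2·(j+1)^2 + (j+1) + 2 = 2j^2 + 5j + 5.
This completes the inductive step, so b_k = 2k^2 + k + 2 for all k ≥ 1.

b_k = 2k^2 + k + 2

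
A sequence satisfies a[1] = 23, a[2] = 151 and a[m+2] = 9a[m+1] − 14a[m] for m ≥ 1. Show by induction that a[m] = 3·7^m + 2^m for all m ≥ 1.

Base cases: a[1] = 23 and 3·7^1 + 2^1 = 23; a[2] = 151 and 3·7^2 + 2^2 = 151.
Assume a[i] = 3·7^i + 2^i for all 1 ≤ i ≤ j, where j ≥ 2.
Then a[j+1] = 9a[j] − 14a[j−1] = 9·(3·7^j + 2^j) − 14·(3·7^{j−1} + 2^{j−1}) = 3·(9·7 − 14)7^{j−1} + (9·2 − 14)2^{j−1} = 147·7^{j−1} + 4·2^{j−1} = 3·7^{j+1} + 2^{j+1}.
By strong induction, a[m] = 3·7^m + 2^m for all m ≥ 1.

a[m] = 3·7^m + 2^m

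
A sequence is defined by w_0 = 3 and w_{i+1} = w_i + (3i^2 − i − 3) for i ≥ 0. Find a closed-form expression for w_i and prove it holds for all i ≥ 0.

Claim: w_i = i^3 − 2i^2 − 2i + 3.

Base case: w_0 = 3, and 0^3 − 2·0^2 − 2·0 + 3 = 3.
Assume w_k = k^3 − 2k^2 − 2k + 3.
Then w_{k+1} = w_k + (3k^2 − k − 3) = (k^3 − 2k^2 − 2k + 3) + (3k^2 − k − 3) = k^3 + k^2 − 3k,
and (k+1)^3 − 2·(k+1)^2 − 2·(k+1) + 3 = k^3 + k^2 − 3k.
This completes the inductive step, so w_i = i^3 − 2i^2 − 2i + 3 for all i ≥ 0.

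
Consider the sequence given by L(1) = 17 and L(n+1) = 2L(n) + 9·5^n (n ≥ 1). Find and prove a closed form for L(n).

Claim: L(n) = 2^n + 3·5^n.

Base case: L(1) = 17, and 2^1 + 3·5^1 = 2 + 15 = 17.
Assume L(k) = 2^k + 3·5^k for some k ≥ 1.
Then L(k+1) = 2L(k) + 9·5^k = 2·(2^k + 3·5^k) + 9·5^k = 2^{k+1} + 6·5^k + 9·5^k = 2^{k+1} + 15·5^k = 2^{k+1} + 3·5^{k+1}.
By induction, L(n) = 2^n + 3·5^n for all n ≥ 1.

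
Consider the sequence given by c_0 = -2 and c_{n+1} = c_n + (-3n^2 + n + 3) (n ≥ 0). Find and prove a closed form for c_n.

Claim: c_n = -n^3 + 2n^2 + 2n − 2.

Base case: c_0 = -2, and -0^3 + 2·0^2 + 2·0 − 2 = -2.
Assume c_m = -m^3 + 2m^2 + 2m − 2.
Then c_{m+1} = c_m + (-3m^2 + m + 3) = (-m^3 + 2m^2 + 2m − 2) + (-3m^2 + m + 3) = -m^3 − m^2 + 3m + 1,
and -(m+1)^3 + 2·(m+1)^2 + 2·(m+1) − 2 = -m^3 − m^2 + 3m + 1.
Hence c_n = -n^3 + 2n^2 + 2n − 2 for every n ≥ 0, by induction.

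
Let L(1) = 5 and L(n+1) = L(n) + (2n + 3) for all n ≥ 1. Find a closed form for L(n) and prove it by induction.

Claim: L(n) = n^2 + 2n + 2.

Base case: L(1) = 5, and 1^2 + 2·1 + 2 = 5.
Assume L(m) = m^2 + 2m + 2.
Then L(m+1) = L(m) + (2m + 3) = (m^2 + 2m + 2) + (2m + 3) = m^2 + 4m + 5,
and (m+1)^2 + 2·(m+1) + 2 = m^2 + 4m + 5.
By induction, L(n) = n^2 + 2n + 2 for all n ≥ 1.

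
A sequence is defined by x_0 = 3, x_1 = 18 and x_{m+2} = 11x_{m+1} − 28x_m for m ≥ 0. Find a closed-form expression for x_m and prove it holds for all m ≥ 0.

Claim: x_m = 2·7^m + 4^m.

Base cases: x_0 = 3 and 2·7^0 + 4^0 = 3; x_1 = 18 and 2·7^1 + 4^1 = 18.
Assume x_j = 2·7^j + 4^j for all 0 ≤ j ≤ r, where r ≥ 1.
Then x_{r+1} = 11x_r − 28x_{r−1} = 11·(2·7^r + 4^r) − 28·(2·7^{r−1} + 4^{r−1}) = 2·(11·7 − 28)7^{r−1} + (11·4 − 28)4^{r−1} = 98·7^{r−1} + 16·4^{r−1} = 2·7^{r+1} + 4^{r+1}.
So the formula holds for r+1, and by strong induction x_m = 2·7^m + 4^m for all m ≥ 0.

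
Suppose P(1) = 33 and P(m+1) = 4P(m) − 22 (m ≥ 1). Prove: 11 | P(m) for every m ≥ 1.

Base case: P(1) = 33 = 11·3, so 11 | P(1).
Assume 11 | P(r), so P(r) = 11t for some integer t.
Then P(r+1) = 4P(r) − 22 = 4·(11t) − 22 = 11(4t − 2), so 11 | P(r+1).
By induction, 11 | P(m) for all m ≥ 1.

11 | P(m)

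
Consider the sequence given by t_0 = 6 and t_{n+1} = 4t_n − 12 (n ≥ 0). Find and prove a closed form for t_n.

Claim: t_n = 2·4^n + 4.

Base case: t_0 = 6, and 2·4^0 + 4 = 2 + 4 = 6.
Assume t_j = 2·4^j + 4 for some j ≥ 0.
Then t_{j+1} = 4t_j − 12 = 4·(2·4^j + 4) − 12 = 8·4^j + 16 − 12 = 2·4^{j+1} + 4.
So the formula holds for j+1, and by induction t_n = 2·4^n + 4 for all n ≥ 0.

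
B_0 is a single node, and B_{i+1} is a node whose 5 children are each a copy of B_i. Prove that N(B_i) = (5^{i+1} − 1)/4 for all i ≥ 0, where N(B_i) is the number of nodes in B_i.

Base case: N(B_0) = 1, and (5^{0+1} − 1)/4 = 1.
Assume N(B_k) = (5^{k+1} − 1)/4.
Then N(B_{k+1}) = 1 + 5N(B_k) = 1 + 5·(5^{k+1} − 1)/4 = 1 + (5^{k+2} − 5)/4 = (4 + 5^{k+2} − 5)/4 = (5^{k+2} − 1)/4.
This completes the inductive step, so N(B_i) = (5^{i+1} − 1)/4 for all i ≥ 0.

N(B_i) = (5^{i+1} − 1)/4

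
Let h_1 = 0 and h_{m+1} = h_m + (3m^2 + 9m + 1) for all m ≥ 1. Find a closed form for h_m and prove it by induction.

Claim: h_m = m^3 + 3m^2 − 3m − 1.

Base case: h_1 = 0, and 1^3 + 3·1^2 − 3·1 − 1 = 0.
Assume h_r = r^3 + 3r^2 − 3r − 1.
Then h_{r+1} = h_r + (3r^2 + 9r + 1) = (r^3 + 3r^2 − 3r − 1) + (3r^2 + 9r + 1) = r^3 + 6r^2 + 6r,
and (r+1)^3 + 3·(r+1)^2 − 3·(r+1) − 1 = r^3 + 6r^2 + 6r.
This completes the inductive step, so h_m = m^3 + 3m^2 − 3m − 1 for all m ≥ 1.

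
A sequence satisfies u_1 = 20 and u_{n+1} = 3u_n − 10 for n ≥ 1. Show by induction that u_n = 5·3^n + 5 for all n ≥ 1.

Base case: u_1 = 20, and 5·3^1 + 5 = 15 + 5 = 20.
Assume u_j = 5·3^j + 5 for some j ≥ 1.
Then u_{j+1} = 3u_j − 10 = 3·(5·3^j + 5) − 10 = 15·3^j + 15 − 10 = 5·3^{j+1} + 5.
This completes the inductive step, so u_n = 5·3^n + 5 for all n ≥ 1.

u_n = 5·3^n + 5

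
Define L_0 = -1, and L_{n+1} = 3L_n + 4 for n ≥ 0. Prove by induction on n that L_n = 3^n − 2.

Base case: L_0 = -1, and 3^0 − 2 = 1 − 2 = -1.
Assume L_k = 3^k − 2 for some k ≥ 0.
Then L_{k+1} = 3L_k + 4 = 3·(3^k − 2) + 4 = 3^{k+1} − 6 + 4 = 3^{k+1} − 2.
So the formula holds for k+1, and by induction L_n = 3^n − 2 for all n ≥ 0.

L_n = 3^n − 2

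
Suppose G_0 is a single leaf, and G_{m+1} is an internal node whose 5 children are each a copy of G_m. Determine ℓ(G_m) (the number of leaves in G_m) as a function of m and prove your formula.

Claim: ℓ(G_m) = 5^m.

Base case: ℓ(G_0) = 1, and 5^0 = 1.
Assume ℓ(G_j) = 5^j.
Then ℓ(G_{j+1}) = 5·ℓ(G_j) = 5·5^j = 5^{j+1}.
This completes the inductive step, so ℓ(G_m) = 5^m for all m ≥ 0.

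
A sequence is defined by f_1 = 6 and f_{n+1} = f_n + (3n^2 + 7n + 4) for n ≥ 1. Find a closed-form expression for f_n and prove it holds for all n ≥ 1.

Claim: f_n = n^3 + 2n^2 + n + 2.

Base case: f_1 = 6, and 1^3 + 2·1^2 + 1 + 2 = 6.
Assume f_r = r^3 + 2r^2 + r + 2.
Then f_{r+1} = f_r + (3r^2 + 7r + 4) = (r^3 + 2r^2 + r + 2) + (3r^2 + 7r + 4) = r^3 + 5r^2 + 8r + 6,
and (r+1)^3 + 2·(r+1)^2 + (r+1) + 2 = r^3 + 5r^2 + 8r + 6.
By induction, f_n = n^3 + 2n^2 + n + 2 for all n ≥ 1.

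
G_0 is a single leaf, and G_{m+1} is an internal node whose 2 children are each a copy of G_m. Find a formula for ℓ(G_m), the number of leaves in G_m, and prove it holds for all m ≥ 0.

Claim: ℓ(G_m) = 2^m.

Base case: ℓ(G_0) = 1, and 2^0 = 1.
Assume ℓ(G_k) = 2^k.
Then ℓ(G_{k+1}) = 2·ℓ(G_k) = 2·2^k = 2^{k+1}.
This completes the inductive step, so ℓ(G_m) = 2^m for all m ≥ 0.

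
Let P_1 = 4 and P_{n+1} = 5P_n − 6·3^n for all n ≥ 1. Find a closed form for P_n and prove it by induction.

Claim: P_n = -5^n + 3·3^n.

Base case: P_1 = 4, and -5^1 + 3·3^1 = -5 + 9 = 4.
Assume P_j = -5^j + 3·3^j for some j ≥ 1.
Then P_{j+1} = 5P_j − 6·3^j = 5·(-5^j + 3·3^j) − 6·3^j = -5^{j+1} + 15·3^j − 6·3^j = -5^{j+1} + 9·3^j = -5^{j+1} + 3·3^{j+1}.
This completes the inductive step, so P_n = -5^n + 3·3^n for all n ≥ 1.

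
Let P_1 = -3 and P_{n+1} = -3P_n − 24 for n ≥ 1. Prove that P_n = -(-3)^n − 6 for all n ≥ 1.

Base case: P_1 = -3, and -(-3)^1 − 6 = 3 − 6 = -3.
Assume P_j = -(-3)^j − 6 for some j ≥ 1.
Then P_{j+1} = -3P_j − 24 = -3·(-(-3)^j − 6) − 24 = 3·(-3)^j + 18 − 24 = -(-3)^{j+1} − 6.
So the formula holds for j+1, and by induction P_n = -(-3)^n − 6 for all n ≥ 1.

P_n = -(-3)^n − 6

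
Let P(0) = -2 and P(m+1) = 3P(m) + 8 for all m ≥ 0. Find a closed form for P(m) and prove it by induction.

Claim: P(m) = 2·3^m − 4.

Base case: P(0) = -2, and 2·3^0 − 4 = 2 − 4 = -2.
Assume P(r) = 2·3^r − 4 for some r ≥ 0.
Then P(r+1) = 3P(r) + 8 = 3·(2·3^r − 4) + 8 = 6·3^r − 12 + 8 = 2·3^{r+1} − 4.
This completes the inductive step, so P(m) = 2·3^m − 4 for all m ≥ 0.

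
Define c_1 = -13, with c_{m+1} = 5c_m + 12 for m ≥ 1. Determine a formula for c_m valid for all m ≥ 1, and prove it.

Claim: c_m = -2·5^m − 3.

Base case: c_1 = -13, and -2·5^1 − 3 = -10 − 3 = -13.
Assume c_r = -2·5^r − 3 for some r ≥ 1.
Then c_{r+1} = 5c_r + 12 = 5·(-2·5^r − 3) + 12 = -10·5^r − 15 + 12 = -2·5^{r+1} − 3.
Hence c_m = -2·5^m − 3 for every m ≥ 1, by induction.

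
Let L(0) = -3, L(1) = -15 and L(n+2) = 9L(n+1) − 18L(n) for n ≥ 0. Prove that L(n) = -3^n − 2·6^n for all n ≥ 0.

Base cases: L(0) = -3 and -3^0 − 2·6^0 = -3; L(1) = -15 and -3^1 − 2·6^1 = -15.
Assume L(i) = -3^i − 2·6^i for all 0 ≤ i ≤ j, where j ≥ 1.
Then L(j+1) = 9L(j) − 18L(j−1) = 9·(-3^j − 2·6^j) − 18·(-3^{j−1} − 2·6^{j−1}) = -(9·3 − 18)3^{j−1} − 2·(9·6 − 18)6^{j−1} = -9·3^{j−1} − 72·6^{j−1} = -3^{j+1} − 2·6^{j+1}.
Hence L(n) = -3^n − 2·6^n for every n ≥ 0, by strong induction.

L(n) = -3^n − 2·6^n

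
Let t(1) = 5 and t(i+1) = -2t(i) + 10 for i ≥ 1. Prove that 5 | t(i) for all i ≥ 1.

Base case: t(1) = 5 = 5·1, so 5 | t(1).
Assume 5 | t(k), so t(k) = 5s for some integer s.
Then t(k+1) = -2t(k) + 10 = -2·(5s) + 10 = 5(-2s + 2), so 5 | t(k+1).
By induction, 5 | t(i) for all i ≥ 1.

5 | t(i)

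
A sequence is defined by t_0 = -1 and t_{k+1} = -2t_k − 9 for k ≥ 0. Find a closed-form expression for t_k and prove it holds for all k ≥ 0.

Claim: t_k = 2·(-2)^k − 3.

Base case: t_0 = -1, and 2·(-2)^0 − 3 = 2 − 3 = -1.
Assume t_j = 2·(-2)^j − 3 for some j ≥ 0.
Then t_{j+1} = -2t_j − 9 = -2·(2·(-2)^j − 3) − 9 = -4·(-2)^j + 6 − 9 = 2·(-2)^{j+1} − 3.
Hence t_k = 2·(-2)^k − 3 for every k ≥ 0, by induction.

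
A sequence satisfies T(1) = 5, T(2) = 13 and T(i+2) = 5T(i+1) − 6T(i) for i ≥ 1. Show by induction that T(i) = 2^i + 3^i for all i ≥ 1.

Base cases: T(1) = 5 and 2^1 + 3^1 = 5; T(2) = 13 and 2^2 + 3^2 = 13.
Assume T(j) = 2^j + 3^j for all 1 ≤ j ≤ k, where k ≥ 2.
Then T(k+1) = 5T(k) − 6T(k−1) = 5·(2^k + 3^k) − 6·(2^{k−1} + 3^{k−1}) = (5·2 − 6)2^{k−1} + (5·3 − 6)3^{k−1} = 4·2^{k−1} + 9·3^{k−1} = 2^{k+1} + 3^{k+1}.
This completes the inductive step, so T(i) = 2^i + 3^i for all i ≥ 1.

T(i) = 2^i + 3^i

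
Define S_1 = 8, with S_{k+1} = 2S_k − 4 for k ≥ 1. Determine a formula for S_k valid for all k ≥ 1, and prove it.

Claim: S_k = 2^{k+1} + 4.

Base case: S_1 = 8, and 2^{1+1} + 4 = 4 + 4 = 8.
Assume S_j = 2^{j+1} + 4 for some j ≥ 1.
Then S_{j+1} = 2S_j − 4 = 2·(2^{j+1} + 4) − 4 = 2^{j+2} + 8 − 4 = 2^{j+2} + 4.
Hence S_k = 2^{k+1} + 4 for every k ≥ 1, by induction.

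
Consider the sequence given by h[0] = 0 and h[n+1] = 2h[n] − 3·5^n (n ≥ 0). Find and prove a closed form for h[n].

Claim: h[n] = 2^n − 5^n.

Base case: h[0] = 0, and 2^0 − 5^0 = 1 − 1 = 0.
Assume h[m] = 2^m − 5^m for some m ≥ 0.
Then h[m+1] = 2h[m] − 3·5^m = 2·(2^m − 5^m) − 3·5^m = 2^{m+1} − 2·5^m − 3·5^m = 2^{m+1} − 5·5^m = 2^{m+1} − 5^{m+1}.
This completes the inductive step, so h[n] = 2^n − 5^n for all n ≥ 0.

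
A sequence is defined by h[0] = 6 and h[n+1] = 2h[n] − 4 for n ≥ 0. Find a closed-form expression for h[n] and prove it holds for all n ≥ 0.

Claim: h[n] = 2^{n+1} + 4.

Base case: h[0] = 6, and 2^{0+1} + 4 = 2 + 4 = 6.
Assume h[j] = 2^{j+1} + 4 for some j ≥ 0.
Then h[j+1] = 2h[j] − 4 = 2·(2^{j+1} + 4) − 4 = 2^{j+2} + 8 − 4 = 2^{j+2} + 4.
This completes the inductive step, so h[n] = 2^{n+1} + 4 for all n ≥ 0.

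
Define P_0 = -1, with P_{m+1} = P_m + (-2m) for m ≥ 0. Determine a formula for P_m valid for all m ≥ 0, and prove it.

Claim: P_m = -m^2 + m − 1.

Base case: P_0 = -1, and -0^2 + 0 − 1 = -1.
Assume P_j = -j^2 + j − 1.
Then P_{j+1} = P_j + (-2j) = (-j^2 + j − 1) + (-2j) = -j^2 − j − 1,
and -(j+1)^2 + (j+1) − 1 = -j^2 − j − 1.
This completes the inductive step, so P_m = -m^2 + m − 1 for all m ≥ 0.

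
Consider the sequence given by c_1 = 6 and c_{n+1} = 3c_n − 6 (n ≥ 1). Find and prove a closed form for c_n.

Claim: c_n = 3^n + 3.

Base case: c_1 = 6, and 3^1 + 3 = 3 + 3 = 6.
Assume c_k = 3^k + 3 for some k ≥ 1.
Then c_{k+1} = 3c_k − 6 = 3·(3^k + 3) − 6 = 3^{k+1} + 9 − 6 = 3^{k+1} + 3.
By induction, c_n = 3^n + 3 for all n ≥ 1.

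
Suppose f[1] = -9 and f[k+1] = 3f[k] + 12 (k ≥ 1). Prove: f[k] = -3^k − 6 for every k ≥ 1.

Base case: f[1] = -9, and -3^1 − 6 = -3 − 6 = -9.
Assume f[j] = -3^j − 6 for some j ≥ 1.
Then f[j+1] = 3f[j] + 12 = 3·(-3^j − 6) + 12 = -3^{j+1} − 18 + 12 = -3^{j+1} − 6.
So the formula holds for j+1, and by induction f[k] = -3^k − 6 for all k ≥ 1.

f[k] = -3^k − 6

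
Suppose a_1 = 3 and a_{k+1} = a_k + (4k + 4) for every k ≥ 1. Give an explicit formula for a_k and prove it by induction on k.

Claim: a_k = 2k^2 + 2k − 1.

Base case: a_1 = 3, and 2·1^2 + 2·1 − 1 = 3.
Assume a_j = 2j^2 + 2j − 1.
Then a_{j+1} = a_j + (4j + 4) = (2j^2 + 2j − 1) + (4j + 4) = 2j^2 + 6j + 3,
and 2·(j+1)^2 + 2·(j+1) − 1 = 2j^2 + 6j + 3.
Hence a_k = 2k^2 + 2k − 1 for every k ≥ 1, by induction.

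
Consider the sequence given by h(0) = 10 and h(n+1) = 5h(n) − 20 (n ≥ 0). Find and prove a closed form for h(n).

Claim: h(n) = 5^{n+1} + 5.

Base case: h(0) = 10, and 5^{0+1} + 5 = 5 + 5 = 10.
Assume h(j) = 5^{j+1} + 5 for some j ≥ 0.
Then h(j+1) = 5h(j) − 20 = 5·(5^{j+1} + 5) − 20 = 5^{j+2} + 25 − 20 = 5^{j+2} + 5.
Hence h(n) = 5^{n+1} + 5 for every n ≥ 0, by induction.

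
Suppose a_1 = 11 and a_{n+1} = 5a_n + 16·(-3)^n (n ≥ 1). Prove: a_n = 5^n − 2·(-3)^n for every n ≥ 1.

Base case: a_1 = 11, and 5^1 − 2·(-3)^1 = 5 + 6 = 11.
Assume a_r = 5^r − 2·(-3)^r for some r ≥ 1.
Then a_{r+1} = 5a_r + 16·(-3)^r = 5·(5^r − 2·(-3)^r) + 16·(-3)^r = 5^{r+1} − 10·(-3)^r + 16·(-3)^r = 5^{r+1} + 6·(-3)^r = 5^{r+1} − 2·(-3)^{r+1}.
So the formula holds for r+1, and by induction a_n = 5^n − 2·(-3)^n for all n ≥ 1.

a_n = 5^n − 2·(-3)^n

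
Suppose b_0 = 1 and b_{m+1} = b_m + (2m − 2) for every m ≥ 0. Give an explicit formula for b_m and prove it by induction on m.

Claim: b_m = m^2 − 3m + 1.

Base case: b_0 = 1, and 0^2 − 3·0 + 1 = 1.
Assume b_r = r^2 − 3r + 1.
Then b_{r+1} = b_r + (2r − 2) = (r^2 − 3r + 1) + (2r − 2) = r^2 − r − 1,
and (r+1)^2 − 3·(r+1) + 1 = r^2 − r − 1.
This completes the inductive step, so b_m = m^2 − 3m + 1 for all m ≥ 0.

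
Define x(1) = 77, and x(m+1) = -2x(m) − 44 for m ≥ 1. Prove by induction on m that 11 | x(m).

Base case: x(1) = 77 = 11·7, so 11 | x(1).
Assume 11 | x(j), so x(j) = 11t for some integer t.
Then x(j+1) = -2x(j) − 44 = -2·(11t) − 44 = 11(-2t − 4), so 11 | x(j+1).
This completes the inductive step, so 11 | x(m) for all m ≥ 1.

11 | x(m)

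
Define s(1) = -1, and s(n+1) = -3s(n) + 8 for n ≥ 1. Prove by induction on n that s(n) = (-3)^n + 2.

Base case: s(1) = -1, and (-3)^1 + 2 = -3 + 2 = -1.
Assume s(r) = (-3)^r + 2 for some r ≥ 1.
Then s(r+1) = -3s(r) + 8 = -3·((-3)^r + 2) + 8 = -3·(-3)^r − 6 + 8 = (-3)^{r+1} + 2.
This completes the inductive step, so s(n) = (-3)^n + 2 for all n ≥ 1.

s(n) = (-3)^n + 2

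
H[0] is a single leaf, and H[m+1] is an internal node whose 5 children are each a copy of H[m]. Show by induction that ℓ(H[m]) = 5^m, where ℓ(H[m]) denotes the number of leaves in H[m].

Base case: ℓ(H[0]) = 1, and 5^0 = 1.
Assume ℓ(H[j]) = 5^j.
Then ℓ(H[j+1]) = 5·ℓ(H[j]) = 5·5^j = 5^{j+1}.
Hence ℓ(H[m]) = 5^m for every m ≥ 0, by induction.

ℓ(H[m]) = 5^m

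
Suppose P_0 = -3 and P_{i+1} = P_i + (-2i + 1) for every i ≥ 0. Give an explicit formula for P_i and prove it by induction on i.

Claim: P_i = -i^2 + 2i − 3.

Base case: P_0 = -3, and -0^2 + 2·0 − 3 = -3.
Assume P_k = -k^2 + 2k − 3.
Then P_{k+1} = P_k + (-2k + 1) = (-k^2 + 2k − 3) + (-2k + 1) = -k^2 − 2,
and -(k+1)^2 + 2·(k+1) − 3 = -k^2 − 2.
This completes the inductive step, so P_i = -i^2 + 2i − 3 for all i ≥ 0.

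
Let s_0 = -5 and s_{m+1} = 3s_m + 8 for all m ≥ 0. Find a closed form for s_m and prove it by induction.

Claim: s_m = -3^m − 4.

Base case: s_0 = -5, and -3^0 − 4 = -1 − 4 = -5.
Assume s_r = -3^r − 4 for some r ≥ 0.
Then s_{r+1} = 3s_r + 8 = 3·(-3^r − 4) + 8 = -3^{r+1} − 12 + 8 = -3^{r+1} − 4.
So the formula holds for r+1, and by induction s_m = -3^m − 4 for all m ≥ 0.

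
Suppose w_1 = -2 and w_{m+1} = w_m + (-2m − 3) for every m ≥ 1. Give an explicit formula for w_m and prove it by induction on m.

Claim: w_m = -m^2 − 2m + 1.

Base case: w_1 = -2, and -1^2 − 2·1 + 1 = -2.
Assume w_r = -r^2 − 2r + 1.
Then w_{r+1} = w_r + (-2r − 3) = (-r^2 − 2r + 1) + (-2r − 3) = -r^2 − 4r − 2,
and -(r+1)^2 − 2·(r+1) + 1 = -r^2 − 4r − 2.
By induction, w_m = -m^2 − 2m + 1 for all m ≥ 1.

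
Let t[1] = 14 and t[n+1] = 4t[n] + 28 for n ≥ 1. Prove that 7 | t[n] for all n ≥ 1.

Base case: t[1] = 14 = 7·2, so 7 | t[1].
Assume 7 | t[r], so t[r] = 7s for some integer s.
Then t[r+1] = 4t[r] + 28 = 4·(7s) + 28 = 7(4s + 4), so 7 | t[r+1].
This completes the inductive step, so 7 | t[n] for all n ≥ 1.

7 | t[n]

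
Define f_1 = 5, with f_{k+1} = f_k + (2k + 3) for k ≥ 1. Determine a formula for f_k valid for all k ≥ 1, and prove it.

Claim: f_k = k^2 + 2k + 2.

Base case: f_1 = 5, and 1^2 + 2·1 + 2 = 5.
Assume f_m = m^2 + 2m + 2.
Then f_{m+1} = f_m + (2m + 3) = (m^2 + 2m + 2) + (2m + 3) = m^2 + 4m + 5,
and (m+1)^2 + 2·(m+1) + 2 = m^2 + 4m + 5.
Hence f_k = k^2 + 2k + 2 for every k ≥ 1, by induction.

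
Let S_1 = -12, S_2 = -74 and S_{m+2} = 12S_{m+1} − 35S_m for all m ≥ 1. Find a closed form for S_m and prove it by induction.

Claim: S_m = -7^m − 5^m.

Base cases: S_1 = -12 and -7^1 − 5^1 = -12; S_2 = -74 and -7^2 − 5^2 = -74.
Assume S_j = -7^j − 5^j for all 1 ≤ j ≤ k, where k ≥ 2.
Then S_{k+1} = 12S_k − 35S_{k−1} = 12·(-7^k − 5^k) − 35·(-7^{k−1} − 5^{k−1}) = -(12·7 − 35)7^{k−1} − (12·5 − 35)5^{k−1} = -49·7^{k−1} − 25·5^{k−1} = -7^{k+1} − 5^{k+1}.
This completes the inductive step, so S_m = -7^m − 5^m for all m ≥ 1.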